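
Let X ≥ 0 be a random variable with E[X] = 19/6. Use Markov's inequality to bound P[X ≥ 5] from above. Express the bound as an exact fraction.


μ = E[X] = 19/6, a = 5.
Markov: P[X ≥ 5] ≤ μ/a = (19/6)/5 = 19/30.
Numerically: ≈ 0.633.
(Since a = 5 > μ = 3.167, the bound 19/30 is < 1 and informative.)

P[X ≥ 5] ≤ 19/30 ≈ 0.633.


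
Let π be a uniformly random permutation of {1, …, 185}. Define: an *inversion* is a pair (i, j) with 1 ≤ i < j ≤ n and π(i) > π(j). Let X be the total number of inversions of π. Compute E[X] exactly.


Write X = Σ X_I over the C(185, 2) = 17020 pairs i < j, with X_I the indicator of one inversion.
There are 17020 indicators.
For each fixed pair i < j, the values π(i) and π(j) are two distinct elements of {1, …, 185} in uniformly random order; by symmetry P[π(i) > π(j)] = 1/2.
By linearity: E[X] = 17020 · (1/2) = C(185, 2) · (1/2) = 17020/2 = 8510 ≈ 8510.0000.

E[X] = 8510 = 8510.0000.


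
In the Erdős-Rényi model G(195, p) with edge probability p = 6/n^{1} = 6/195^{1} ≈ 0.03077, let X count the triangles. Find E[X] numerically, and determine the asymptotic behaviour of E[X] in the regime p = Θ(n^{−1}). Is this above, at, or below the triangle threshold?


Number of potential triangles: C(195, 3) = 1216865.
Each occurs with probability p³ ≈ (0.03077)³ ≈ 2.913063e-05.
By linearity: E[X] = C(195, 3)·p³ ≈ 1216865 · 2.913063e-05 ≈ 35.4480.
Here α = 1, so p = 6/n is exactly at the triangle threshold p ~ 1/n. Asymptotically E[X] → c³/6 = 6³/6 = 36 ≈ 36.0000, a bounded constant. In this regime the triangle count is asymptotically Poisson(c³/6).

E[X] ≈ 35.4480; in regime p = Θ(1/n^{1}) E[X] stays bounded (at the triangle threshold p ~ 1/n).


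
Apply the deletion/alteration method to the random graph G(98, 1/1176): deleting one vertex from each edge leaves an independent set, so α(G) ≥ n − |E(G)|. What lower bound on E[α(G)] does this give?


E[|E(G)|] = C(98, 2)·p = 4753 · (1/1176) = 97/24.
E[α(G)] ≥ n − E[|E(G)|] = 98 − 97/24 = 2255/24.
Numerically: ≈ 93.958333.
(This is only a lower bound; the true E[α(G)] may be larger.)

E[α(G)] ≥ 2255/24 ≈ 93.958333.


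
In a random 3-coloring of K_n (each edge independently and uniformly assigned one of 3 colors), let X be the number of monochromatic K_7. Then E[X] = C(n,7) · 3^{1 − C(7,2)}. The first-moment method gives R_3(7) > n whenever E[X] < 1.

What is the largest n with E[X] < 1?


We need C(n, 7) · 3^{1 − 21} < 1, i.e. C(n, 7) < 3^{21 − 1} = 3486784401.
Check values of n near the boundary:
  n = 75: C(75, 7) = 1984829850; 1984829850 < 3486784401? YES
  n = 76: C(76, 7) = 2186189400; 2186189400 < 3486784401? YES
  n = 77: C(77, 7) = 2404808340; 2404808340 < 3486784401? YES
  n = 78: C(78, 7) = 2641902120; 2641902120 < 3486784401? YES
  n = 79: C(79, 7) = 2898753715; 2898753715 < 3486784401? YES
  n = 80: C(80, 7) = 3176716400; 3176716400 < 3486784401? YES
  n = 81: C(81, 7) = 3477216600; 3477216600 < 3486784401? YES
  n = 82: C(82, 7) = 3801756816; 3801756816 < 3486784401? NO
The largest n with C(n, 7) < 3486784401 is n = 81 (where E[X] = 42928600/43046721 ≈ 0.9973). Hence R_3(7) > 81, i.e. R_3(7) ≥ 82.

Largest n = 81; hence R_3(7) > 81.


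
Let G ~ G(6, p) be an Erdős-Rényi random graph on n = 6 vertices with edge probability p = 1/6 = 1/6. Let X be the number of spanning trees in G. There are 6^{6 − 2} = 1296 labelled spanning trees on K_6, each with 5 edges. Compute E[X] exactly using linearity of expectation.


K_6 has 6^{6 − 2} = 1296 labelled spanning trees.
For each such spanning tree H, let X_H = 1 if all 5 edges of H are present in G. Then P[X_H = 1] = p^{5} = (1/6)^{5} = 1/7776.
Summing the indicators: E[X] = Σ_H E[X_H] = 1296 · p^{5} = 1296 · 1/7776 = 1/6.
Numerically: E[X] ≈ 0.1667.

E[X] = 1296 · (1/6)^{5} = 1/6 ≈ 0.1667.


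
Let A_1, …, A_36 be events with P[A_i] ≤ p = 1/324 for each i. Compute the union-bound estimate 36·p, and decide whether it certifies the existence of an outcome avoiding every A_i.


Union bound: P[∪_{i=1}^{36} A_i] ≤ Σ_i P[A_i] ≤ 36·p = 36·(1/324) = 1/9.
Numerically: 1/9 ≈ 0.11111.
Is 1/9 < 1? YES.
Since P[∪ A_i] ≤ 1/9 < 1, the complement has P[∩ A_i^c] ≥ 1 − 1/9 = 8/9 > 0, so some outcome avoids every A_i.

36·p = 1/9 ≈ 0.11111; existence CERTIFIED by the union bound.


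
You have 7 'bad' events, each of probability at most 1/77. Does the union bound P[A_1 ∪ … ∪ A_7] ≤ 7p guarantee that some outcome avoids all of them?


Union bound: P[∪_{i=1}^{7} A_i] ≤ Σ_i P[A_i] ≤ 7·p = 7·(1/77) = 1/11.
Numerically: 1/11 ≈ 0.090909.
Is 1/11 < 1? YES.
Since P[∪ A_i] ≤ 1/11 < 1, the complement has P[∩ A_i^c] ≥ 1 − 1/11 = 10/11 > 0, so some outcome avoids every A_i.

7·p = 1/11 ≈ 0.090909; existence CERTIFIED by the union bound.


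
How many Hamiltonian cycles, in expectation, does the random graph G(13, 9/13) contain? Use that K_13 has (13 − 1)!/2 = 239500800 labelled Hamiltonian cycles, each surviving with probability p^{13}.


K_13 has (13 − 1)!/2 = 239500800 labelled Hamiltonian cycles.
For each such Hamiltonian cycle H, let X_H = 1 if all 13 edges of H are present in G. Then P[X_H = 1] = p^{13} = (9/13)^{13} = 2541865828329/302875106592253.
By linearity: E[X] = Σ_H E[X_H] = 239500800 · p^{13} = 239500800 · 2541865828329/302875106592253 = 608778899377458163200/302875106592253.
Numerically: E[X] ≈ 2.01e+06.

E[X] = 239500800 · (9/13)^{13} = 608778899377458163200/302875106592253 ≈ 2.01e+06.


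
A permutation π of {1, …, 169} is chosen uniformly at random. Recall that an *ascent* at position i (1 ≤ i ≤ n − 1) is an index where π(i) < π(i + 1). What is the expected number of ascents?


Write X = Σ X_I over i = 1, …, 168, with X_I the indicator of one ascent.
There are 168 indicators.
For each fixed i, the pair (π(i), π(i+1)) is a uniformly random ordered pair of distinct values from {1, …, 169}; by symmetry P[π(i) < π(i+1)] = 1/2.
By linearity: E[X] = 168 · (1/2) = (169 − 1) · (1/2) = 84 ≈ 84.000.

E[X] = 84 = 84.000.


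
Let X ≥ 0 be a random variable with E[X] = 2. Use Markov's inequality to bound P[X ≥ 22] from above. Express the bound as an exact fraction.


μ = E[X] = 2, a = 22.
Markov: P[X ≥ 22] ≤ μ/a = (2)/22 = 1/11.
Numerically: ≈ 0.0909.
(Since a = 22 > μ = 2.0000, the bound 1/11 is < 1 and informative.)

P[X ≥ 22] ≤ 1/11 ≈ 0.0909.


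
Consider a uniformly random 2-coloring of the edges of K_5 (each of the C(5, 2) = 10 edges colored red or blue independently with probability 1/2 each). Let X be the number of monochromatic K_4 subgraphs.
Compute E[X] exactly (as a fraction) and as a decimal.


Let X = Σ_S X_S over the C(5, 4) = 5 subsets S of size 4, where X_S = 1 if the K_4 on S is monochromatic.
For a fixed S, the K_4 on S has C(4, 2) = 6 edges. P[all 6 edges red] = (1/2)^6, and likewise for blue, so P[monochromatic] = 2·(1/2)^6 = 2^{1 − 6} = 1/32.
By linearity: E[X] = C(5, 4) · 2^{1 − 6} = 5 · 1/32 = 5/32.
Numerically: E[X] ≈ 0.156250.

E[X] = C(5,4)·2^(1−C(4,2)) = 5/32 ≈ 0.156250.


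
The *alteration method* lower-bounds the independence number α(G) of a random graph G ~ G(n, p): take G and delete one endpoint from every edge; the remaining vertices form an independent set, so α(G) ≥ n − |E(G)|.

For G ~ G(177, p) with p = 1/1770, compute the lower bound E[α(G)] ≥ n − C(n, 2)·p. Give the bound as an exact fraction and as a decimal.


E[|E(G)|] = C(177, 2)·p = 15576 · (1/1770) = 44/5.
E[α(G)] ≥ n − E[|E(G)|] = 177 − 44/5 = 841/5.
Numerically: ≈ 168.200.
(This is only a lower bound; the true E[α(G)] may be larger.)

E[α(G)] ≥ 841/5 ≈ 168.200.


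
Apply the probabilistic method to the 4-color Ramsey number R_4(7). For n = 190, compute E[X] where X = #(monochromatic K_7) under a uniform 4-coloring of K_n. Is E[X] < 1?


E[X] = C(190, 7) · 4^{1 − 21} = 1585940245560 · 4^{−20} = 1585940245560/1099511627776.
As a reduced fraction: E[X] = 198242530695/137438953472 ≈ 1.4424.
Is E[X] < 1? NO.
Since E[X] ≥ 1, the first-moment bound is inconclusive at n = 190; it does NOT by itself certify R_4(7) > 190.

E[X] = 198242530695/137438953472 ≈ 1.4424; E[X] ≥ 1; first-moment method inconclusive here.


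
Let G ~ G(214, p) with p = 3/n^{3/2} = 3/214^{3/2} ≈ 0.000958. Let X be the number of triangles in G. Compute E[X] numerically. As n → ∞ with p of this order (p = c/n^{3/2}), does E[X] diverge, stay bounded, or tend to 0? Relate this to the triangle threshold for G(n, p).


Number of potential triangles: C(214, 3) = 1610564.
Each occurs with probability p³ ≈ (0.000958)³ ≈ 8.80039e-10.
By linearity: E[X] = C(214, 3)·p³ ≈ 1610564 · 8.80039e-10 ≈ 0.001.
Since α = 3/2 > 1, p = c/n^{3/2} = o(1/n) is below the triangle threshold p ~ 1/n. Asymptotically E[X] ~ (c³/6)·n^{3(1−α)} = (3³/6)·n^{-1.5} → 0, so by Markov's inequality G has no triangles w.h.p.

E[X] ≈ 0.001; in regime p = Θ(1/n^{3/2}) E[X] tends to 0 (below the triangle threshold p ~ 1/n).


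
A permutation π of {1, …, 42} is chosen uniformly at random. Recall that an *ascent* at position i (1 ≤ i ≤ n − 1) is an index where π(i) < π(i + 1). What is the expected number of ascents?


Write X = Σ X_I over i = 1, …, 41, with X_I the indicator of one ascent.
There are 41 indicators.
For each fixed i, the pair (π(i), π(i+1)) is a uniformly random ordered pair of distinct values from {1, …, 42}; by symmetry P[π(i) < π(i+1)] = 1/2.
By linearity: E[X] = 41 · (1/2) = (42 − 1) · (1/2) = 41/2 ≈ 20.500.

E[X] = 41/2 = 20.500.


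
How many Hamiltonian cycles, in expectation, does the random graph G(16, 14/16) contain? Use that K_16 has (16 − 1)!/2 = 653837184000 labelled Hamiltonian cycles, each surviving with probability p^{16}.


K_16 has (16 − 1)!/2 = 653837184000 labelled Hamiltonian cycles.
For each such Hamiltonian cycle H, let X_H = 1 if all 16 edges of H are present in G. Then P[X_H = 1] = p^{16} = (7/8)^{16} = 33232930569601/281474976710656.
By linearity of expectation: E[X] = Σ_H E[X_H] = 653837184000 · p^{16} = 653837184000 · 33232930569601/281474976710656 = 21219654042671322112875/274877906944.
Numerically: E[X] ≈ 7.72e+10.

E[X] = 653837184000 · (7/8)^{16} = 21219654042671322112875/274877906944 ≈ 7.72e+10.


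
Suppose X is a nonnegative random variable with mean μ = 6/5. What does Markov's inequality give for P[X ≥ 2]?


μ = E[X] = 6/5, a = 2.
Markov: P[X ≥ 2] ≤ μ/a = (6/5)/2 = 3/5.
Numerically: ≈ 0.6000.
(Since a = 2 > μ = 1.2000, the bound 3/5 is < 1 and informative.)

P[X ≥ 2] ≤ 3/5 ≈ 0.6000.


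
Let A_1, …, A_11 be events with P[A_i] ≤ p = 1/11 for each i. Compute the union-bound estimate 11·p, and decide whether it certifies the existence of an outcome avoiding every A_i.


Union bound: P[∪_{i=1}^{11} A_i] ≤ Σ_i P[A_i] ≤ 11·p = 11·(1/11) = 1.
Numerically: 1 ≈ 1.0000.
Is 1 < 1? NO.
Since the bound 1 is ≥ 1, the union bound is uninformative here; it does NOT by itself certify existence.

11·p = 1 ≈ 1.0000; existence NOT certified by the union bound.


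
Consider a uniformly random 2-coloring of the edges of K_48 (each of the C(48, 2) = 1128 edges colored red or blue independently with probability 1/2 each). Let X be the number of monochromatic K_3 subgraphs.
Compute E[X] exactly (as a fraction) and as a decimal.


Let X = Σ_S X_S over the C(48, 3) = 17296 subsets S of size 3, where X_S = 1 if the K_3 on S is monochromatic.
For a fixed S, the K_3 on S has C(3, 2) = 3 edges. P[all 3 edges red] = (1/2)^3, and likewise for blue, so P[monochromatic] = 2·(1/2)^3 = 2^{1 − 3} = 1/4.
By linearity: E[X] = C(48, 3) · 2^{1 − 3} = 17296 · 1/4 = 4324.
Numerically: E[X] ≈ 4324.000.

E[X] = C(48,3)·2^(1−C(3,2)) = 4324 ≈ 4324.000.


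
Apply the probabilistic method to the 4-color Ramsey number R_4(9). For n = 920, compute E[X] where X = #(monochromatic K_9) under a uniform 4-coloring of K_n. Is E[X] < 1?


E[X] = C(920, 9) · 4^{1 − 36} = 1251067384312182251760 · 4^{−35} = 1251067384312182251760/1180591620717411303424.
As a reduced fraction: E[X] = 78191711519511390735/73786976294838206464 ≈ 1.05970.
Is E[X] < 1? NO.
Since E[X] ≥ 1, the first-moment bound is inconclusive at n = 920; it does NOT by itself certify R_4(9) > 920.

E[X] = 78191711519511390735/73786976294838206464 ≈ 1.05970; E[X] ≥ 1; first-moment method inconclusive here.


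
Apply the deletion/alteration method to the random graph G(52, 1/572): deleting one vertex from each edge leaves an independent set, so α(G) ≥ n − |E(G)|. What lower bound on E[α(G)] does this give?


E[|E(G)|] = C(52, 2)·p = 1326 · (1/572) = 51/22.
E[α(G)] ≥ n − E[|E(G)|] = 52 − 51/22 = 1093/22.
Numerically: ≈ 49.682.
(This is only a lower bound; the true E[α(G)] may be larger.)

E[α(G)] ≥ 1093/22 ≈ 49.682.


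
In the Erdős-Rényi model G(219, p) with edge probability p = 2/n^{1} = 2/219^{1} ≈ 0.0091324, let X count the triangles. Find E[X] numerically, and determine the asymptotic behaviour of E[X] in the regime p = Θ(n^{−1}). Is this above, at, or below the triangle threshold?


Number of potential triangles: C(219, 3) = 1726669.
Each occurs with probability p³ ≈ (0.0091324)³ ≈ 7.6165385e-07.
By linearity: E[X] = C(219, 3)·p³ ≈ 1726669 · 7.6165385e-07 ≈ 1.31512.
Here α = 1, so p = 2/n is exactly at the triangle threshold p ~ 1/n. Asymptotically E[X] → c³/6 = 2³/6 = 4/3 ≈ 1.33333, a bounded constant. In this regime the triangle count is asymptotically Poisson(c³/6).

E[X] ≈ 1.31512; in regime p = Θ(1/n^{1}) E[X] stays bounded (at the triangle threshold p ~ 1/n).


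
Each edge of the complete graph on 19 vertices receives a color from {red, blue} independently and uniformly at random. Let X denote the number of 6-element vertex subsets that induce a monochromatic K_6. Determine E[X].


Let X = Σ_S X_S over the C(19, 6) = 27132 subsets S of size 6, where X_S = 1 if the K_6 on S is monochromatic.
For a fixed S, the K_6 on S has C(6, 2) = 15 edges. P[all 15 edges red] = (1/2)^15, and likewise for blue, so P[monochromatic] = 2·(1/2)^15 = 2^{1 − 15} = 1/16384.
Summing: E[X] = C(19, 6) · 2^{1 − 15} = 27132 · 1/16384 = 6783/4096.
Numerically: E[X] ≈ 1.656.

E[X] = C(19,6)·2^(1−C(6,2)) = 6783/4096 ≈ 1.656.


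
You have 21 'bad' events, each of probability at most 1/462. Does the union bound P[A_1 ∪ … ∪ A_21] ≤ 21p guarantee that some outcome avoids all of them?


Union bound: P[∪_{i=1}^{21} A_i] ≤ Σ_i P[A_i] ≤ 21·p = 21·(1/462) = 1/22.
Numerically: 1/22 ≈ 0.045455.
Is 1/22 < 1? YES.
Since P[∪ A_i] ≤ 1/22 < 1, the complement has P[∩ A_i^c] ≥ 1 − 1/22 = 21/22 > 0, so some outcome avoids every A_i.

21·p = 1/22 ≈ 0.045455; existence CERTIFIED by the union bound.


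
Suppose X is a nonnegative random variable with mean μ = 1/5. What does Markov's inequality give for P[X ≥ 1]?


μ = E[X] = 1/5, a = 1.
Markov: P[X ≥ 1] ≤ μ/a = (1/5)/1 = 1/5.
Numerically: ≈ 0.200.
(Since a = 1 > μ = 0.200, the bound 1/5 is < 1 and informative.)

P[X ≥ 1] ≤ 1/5 ≈ 0.200.


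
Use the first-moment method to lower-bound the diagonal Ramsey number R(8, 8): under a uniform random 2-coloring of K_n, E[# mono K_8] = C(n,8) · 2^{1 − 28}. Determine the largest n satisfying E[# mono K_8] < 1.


We need C(n, 8) · 2^{1 − 28} < 1, i.e. C(n, 8) < 2^{28 − 1} = 134217728.
Check values of n near the boundary:
  n = 41: C(41, 8) = 95548245; 95548245 < 134217728? YES
  n = 42: C(42, 8) = 118030185; 118030185 < 134217728? YES
  n = 43: C(43, 8) = 145008513; 145008513 < 134217728? NO
  n = 44: C(44, 8) = 177232627; 177232627 < 134217728? NO
The largest n with C(n, 8) < 134217728 is n = 42 (where E[X] = 118030185/134217728 ≈ 0.879). Hence R(8, 8) > 42, i.e. R(8, 8) ≥ 43.

Largest n = 42; hence R(8, 8) > 42.


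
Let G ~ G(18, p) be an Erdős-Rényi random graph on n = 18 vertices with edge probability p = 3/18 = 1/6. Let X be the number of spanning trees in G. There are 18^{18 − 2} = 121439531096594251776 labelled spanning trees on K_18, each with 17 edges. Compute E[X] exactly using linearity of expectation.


K_18 has 18^{18 − 2} = 121439531096594251776 labelled spanning trees.
For each such spanning tree H, let X_H = 1 if all 17 edges of H are present in G. Then P[X_H = 1] = p^{17} = (1/6)^{17} = 1/16926659444736.
By linearity: E[X] = Σ_H E[X_H] = 121439531096594251776 · p^{17} = 121439531096594251776 · 1/16926659444736 = 14348907/2.
Numerically: E[X] ≈ 7.174e+06.

E[X] = 121439531096594251776 · (1/6)^{17} = 14348907/2 ≈ 7.174e+06.


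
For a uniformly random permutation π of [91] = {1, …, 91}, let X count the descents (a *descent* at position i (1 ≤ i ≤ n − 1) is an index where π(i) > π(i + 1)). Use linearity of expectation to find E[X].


Write X = Σ X_I over i = 1, …, 90, with X_I the indicator of one descent.
There are 90 indicators.
For each fixed i, the pair (π(i), π(i+1)) is a uniformly random ordered pair of distinct values from {1, …, 91}; by symmetry P[π(i) > π(i+1)] = 1/2.
By linearity: E[X] = 90 · (1/2) = (91 − 1) · (1/2) = 45 ≈ 45.0000.

E[X] = 45 = 45.0000.


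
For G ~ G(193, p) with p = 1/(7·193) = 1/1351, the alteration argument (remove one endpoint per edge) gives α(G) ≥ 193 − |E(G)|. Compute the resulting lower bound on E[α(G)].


E[|E(G)|] = C(193, 2)·p = 18528 · (1/1351) = 96/7.
E[α(G)] ≥ n − E[|E(G)|] = 193 − 96/7 = 1255/7.
Numerically: ≈ 179.285714.
(This is only a lower bound; the true E[α(G)] may be larger.)

E[α(G)] ≥ 1255/7 ≈ 179.285714.


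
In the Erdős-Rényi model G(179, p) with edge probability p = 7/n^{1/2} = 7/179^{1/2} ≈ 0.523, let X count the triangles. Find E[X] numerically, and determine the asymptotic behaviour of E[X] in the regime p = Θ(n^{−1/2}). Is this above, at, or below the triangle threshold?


Number of potential triangles: C(179, 3) = 939929.
Each occurs with probability p³ ≈ (0.523)³ ≈ 1.43224e-01.
By linearity: E[X] = C(179, 3)·p³ ≈ 939929 · 1.43224e-01 ≈ 134620.011.
Since α = 1/2 < 1, p = c/n^{1/2} ≫ 1/n is above the triangle threshold p ~ 1/n. Asymptotically E[X] ~ (c³/6)·n^{3(1−α)} = (7³/6)·n^{1.5} → ∞; triangles are abundant w.h.p.

E[X] ≈ 134620.011; in regime p = Θ(1/n^{1/2}) E[X] diverges (above the triangle threshold p ~ 1/n).


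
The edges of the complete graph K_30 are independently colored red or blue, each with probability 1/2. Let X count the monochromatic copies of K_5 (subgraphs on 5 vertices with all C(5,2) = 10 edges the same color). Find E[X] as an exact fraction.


Let X = Σ_S X_S over the C(30, 5) = 142506 subsets S of size 5, where X_S = 1 if the K_5 on S is monochromatic.
For a fixed S, the K_5 on S has C(5, 2) = 10 edges. P[all 10 edges red] = (1/2)^10, and likewise for blue, so P[monochromatic] = 2·(1/2)^10 = 2^{1 − 10} = 1/512.
By linearity of expectation: E[X] = C(30, 5) · 2^{1 − 10} = 142506 · 1/512 = 71253/256.
Numerically: E[X] ≈ 278.332031.

E[X] = C(30,5)·2^(1−C(5,2)) = 71253/256 ≈ 278.332031.


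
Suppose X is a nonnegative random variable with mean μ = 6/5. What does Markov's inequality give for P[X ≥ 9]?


μ = E[X] = 6/5, a = 9.
Markov: P[X ≥ 9] ≤ μ/a = (6/5)/9 = 2/15.
Numerically: ≈ 0.133333.
(Since a = 9 > μ = 1.200000, the bound 2/15 is < 1 and informative.)

P[X ≥ 9] ≤ 2/15 ≈ 0.133333.


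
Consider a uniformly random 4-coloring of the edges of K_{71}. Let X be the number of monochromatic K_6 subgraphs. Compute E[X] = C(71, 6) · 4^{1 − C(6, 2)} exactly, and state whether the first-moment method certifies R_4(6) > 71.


E[X] = C(71, 6) · 4^{1 − 15} = 143218999 · 4^{−14} = 143218999/268435456.
As a reduced fraction: E[X] = 143218999/268435456 ≈ 0.533532.
Is E[X] < 1? YES.
Since E[X] < 1, there exists a 4-coloring of K_{71} with no monochromatic K_6; hence R_4(6) > 71.

E[X] = 143218999/268435456 ≈ 0.533532; E[X] < 1, so R_4(6) > 71.


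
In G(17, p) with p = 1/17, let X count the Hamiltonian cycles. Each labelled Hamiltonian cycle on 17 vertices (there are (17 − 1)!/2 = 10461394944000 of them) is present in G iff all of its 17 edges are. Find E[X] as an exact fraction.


K_17 has (17 − 1)!/2 = 10461394944000 labelled Hamiltonian cycles.
For each such Hamiltonian cycle H, let X_H = 1 if all 17 edges of H are present in G. Then P[X_H = 1] = p^{17} = (1/17)^{17} = 1/827240261886336764177.
Summing the indicators: E[X] = Σ_H E[X_H] = 10461394944000 · p^{17} = 10461394944000 · 1/827240261886336764177 = 10461394944000/827240261886336764177.
Numerically: E[X] ≈ 1.26461e-08.

E[X] = 10461394944000 · (1/17)^{17} = 10461394944000/827240261886336764177 ≈ 1.26461e-08.


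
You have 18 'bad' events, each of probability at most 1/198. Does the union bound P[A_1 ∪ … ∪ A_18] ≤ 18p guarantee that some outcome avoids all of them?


Union bound: P[∪_{i=1}^{18} A_i] ≤ Σ_i P[A_i] ≤ 18·p = 18·(1/198) = 1/11.
Numerically: 1/11 ≈ 0.091.
Is 1/11 < 1? YES.
Since P[∪ A_i] ≤ 1/11 < 1, the complement has P[∩ A_i^c] ≥ 1 − 1/11 = 10/11 > 0, so some outcome avoids every A_i.

18·p = 1/11 ≈ 0.091; existence CERTIFIED by the union bound.


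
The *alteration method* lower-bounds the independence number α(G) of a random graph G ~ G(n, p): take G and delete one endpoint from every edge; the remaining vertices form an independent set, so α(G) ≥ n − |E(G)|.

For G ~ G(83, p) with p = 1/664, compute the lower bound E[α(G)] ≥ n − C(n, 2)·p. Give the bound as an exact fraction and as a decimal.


E[|E(G)|] = C(83, 2)·p = 3403 · (1/664) = 41/8.
E[α(G)] ≥ n − E[|E(G)|] = 83 − 41/8 = 623/8.
Numerically: ≈ 77.875.
(This is only a lower bound; the true E[α(G)] may be larger.)

E[α(G)] ≥ 623/8 ≈ 77.875.


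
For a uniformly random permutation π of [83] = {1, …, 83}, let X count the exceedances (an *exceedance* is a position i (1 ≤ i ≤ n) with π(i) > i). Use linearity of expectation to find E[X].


Write X = Σ_{i=1}^{83} X_i, where X_i = 1_{π(i) > i}.
For each fixed i, π(i) is uniform over {1, …, 83} (marginal of a uniform permutation), so P[π(i) > i] = (n − i)/n. Summing: Σ_{i=1}^{83} (n − i)/n = (0 + 1 + … + 82)/83 = 83(83 − 1)/(2·83) = (83 − 1)/2.
Hence E[X] = Σ_{i=1}^{83} (83 − i)/83 = 41 ≈ 41.0000.

E[X] = 41 = 41.0000.


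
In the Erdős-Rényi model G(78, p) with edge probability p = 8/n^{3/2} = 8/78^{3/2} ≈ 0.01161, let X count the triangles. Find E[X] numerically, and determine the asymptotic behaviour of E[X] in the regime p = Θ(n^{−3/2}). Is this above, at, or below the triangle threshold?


Number of potential triangles: C(78, 3) = 76076.
Each occurs with probability p³ ≈ (0.01161)³ ≈ 1.566189e-06.
By linearity: E[X] = C(78, 3)·p³ ≈ 76076 · 1.566189e-06 ≈ 0.1191.
Since α = 3/2 > 1, p = c/n^{3/2} = o(1/n) is below the triangle threshold p ~ 1/n. Asymptotically E[X] ~ (c³/6)·n^{3(1−α)} = (8³/6)·n^{-1.5} → 0, so by Markov's inequality G has no triangles w.h.p.

E[X] ≈ 0.1191; in regime p = Θ(1/n^{3/2}) E[X] tends to 0 (below the triangle threshold p ~ 1/n).


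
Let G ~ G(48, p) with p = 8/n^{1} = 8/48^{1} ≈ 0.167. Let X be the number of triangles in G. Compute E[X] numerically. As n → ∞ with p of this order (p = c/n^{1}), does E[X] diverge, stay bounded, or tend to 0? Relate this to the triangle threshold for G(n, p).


Number of potential triangles: C(48, 3) = 17296.
Each occurs with probability p³ ≈ (0.167)³ ≈ 4.62963e-03.
By linearity: E[X] = C(48, 3)·p³ ≈ 17296 · 4.62963e-03 ≈ 80.074.
Here α = 1, so p = 8/n is exactly at the triangle threshold p ~ 1/n. Asymptotically E[X] → c³/6 = 8³/6 = 256/3 ≈ 85.333, a bounded constant. In this regime the triangle count is asymptotically Poisson(c³/6).

E[X] ≈ 80.074; in regime p = Θ(1/n^{1}) E[X] stays bounded (at the triangle threshold p ~ 1/n).


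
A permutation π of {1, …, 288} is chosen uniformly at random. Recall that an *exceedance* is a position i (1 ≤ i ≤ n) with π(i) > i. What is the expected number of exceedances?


Write X = Σ_{i=1}^{288} X_i, where X_i = 1_{π(i) > i}.
For each fixed i, π(i) is uniform over {1, …, 288} (marginal of a uniform permutation), so P[π(i) > i] = (n − i)/n. Summing: Σ_{i=1}^{288} (n − i)/n = (0 + 1 + … + 287)/288 = 288(288 − 1)/(2·288) = (288 − 1)/2.
Hence E[X] = Σ_{i=1}^{288} (288 − i)/288 = 287/2 ≈ 143.500000.

E[X] = 287/2 = 143.500000.


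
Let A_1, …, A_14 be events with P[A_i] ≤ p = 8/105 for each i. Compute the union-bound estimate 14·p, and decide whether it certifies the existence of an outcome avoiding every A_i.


Union bound: P[∪_{i=1}^{14} A_i] ≤ Σ_i P[A_i] ≤ 14·p = 14·(8/105) = 16/15.
Numerically: 16/15 ≈ 1.066667.
Is 16/15 < 1? NO.
Since the bound 16/15 is ≥ 1, the union bound is uninformative here; it does NOT by itself certify existence.

14·p = 16/15 ≈ 1.066667; existence NOT certified by the union bound.


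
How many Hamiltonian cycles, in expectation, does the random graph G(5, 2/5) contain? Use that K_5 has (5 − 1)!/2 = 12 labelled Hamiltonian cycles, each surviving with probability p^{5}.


K_5 has (5 − 1)!/2 = 12 labelled Hamiltonian cycles.
For each such Hamiltonian cycle H, let X_H = 1 if all 5 edges of H are present in G. Then P[X_H = 1] = p^{5} = (2/5)^{5} = 32/3125.
By linearity: E[X] = Σ_H E[X_H] = 12 · p^{5} = 12 · 32/3125 = 384/3125.
Numerically: E[X] ≈ 0.123.

E[X] = 12 · (2/5)^{5} = 384/3125 ≈ 0.123.


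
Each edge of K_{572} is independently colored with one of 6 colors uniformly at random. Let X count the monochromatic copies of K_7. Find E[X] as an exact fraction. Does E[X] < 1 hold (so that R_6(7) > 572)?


E[X] = C(572, 7) · 6^{1 − 21} = 3831215212271304 · 6^{−20} = 3831215212271304/3656158440062976.
As a reduced fraction: E[X] = 17737107464219/16926659444736 ≈ 1.048.
Is E[X] < 1? NO.
Since E[X] ≥ 1, the first-moment bound is inconclusive at n = 572; it does NOT by itself certify R_6(7) > 572.

E[X] = 17737107464219/16926659444736 ≈ 1.048; E[X] ≥ 1; first-moment method inconclusive here.


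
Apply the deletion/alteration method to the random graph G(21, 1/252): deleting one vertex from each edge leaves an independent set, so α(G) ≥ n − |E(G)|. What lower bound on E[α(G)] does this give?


E[|E(G)|] = C(21, 2)·p = 210 · (1/252) = 5/6.
E[α(G)] ≥ n − E[|E(G)|] = 21 − 5/6 = 121/6.
Numerically: ≈ 20.167.
(This is only a lower bound; the true E[α(G)] may be larger.)

E[α(G)] ≥ 121/6 ≈ 20.167.


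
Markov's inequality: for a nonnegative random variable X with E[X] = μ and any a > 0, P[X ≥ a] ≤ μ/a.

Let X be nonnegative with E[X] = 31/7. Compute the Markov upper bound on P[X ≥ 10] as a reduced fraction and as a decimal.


μ = E[X] = 31/7, a = 10.
Markov: P[X ≥ 10] ≤ μ/a = (31/7)/10 = 31/70.
Numerically: ≈ 0.4429.
(Since a = 10 > μ = 4.4286, the bound 31/70 is < 1 and informative.)

P[X ≥ 10] ≤ 31/70 ≈ 0.4429.


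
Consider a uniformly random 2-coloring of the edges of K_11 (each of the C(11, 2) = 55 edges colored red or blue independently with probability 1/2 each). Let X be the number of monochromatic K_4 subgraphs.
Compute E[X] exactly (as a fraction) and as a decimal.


Let X = Σ_S X_S over the C(11, 4) = 330 subsets S of size 4, where X_S = 1 if the K_4 on S is monochromatic.
For a fixed S, the K_4 on S has C(4, 2) = 6 edges. P[all 6 edges red] = (1/2)^6, and likewise for blue, so P[monochromatic] = 2·(1/2)^6 = 2^{1 − 6} = 1/32.
By linearity of expectation: E[X] = C(11, 4) · 2^{1 − 6} = 330 · 1/32 = 165/16.
Numerically: E[X] ≈ 10.3125.

E[X] = C(11,4)·2^(1−C(4,2)) = 165/16 ≈ 10.3125.


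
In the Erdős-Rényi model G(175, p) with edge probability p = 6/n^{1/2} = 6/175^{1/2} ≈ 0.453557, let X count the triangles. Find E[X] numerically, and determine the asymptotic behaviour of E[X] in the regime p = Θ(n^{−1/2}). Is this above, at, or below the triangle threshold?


Number of potential triangles: C(175, 3) = 877975.
Each occurs with probability p³ ≈ (0.453557)³ ≈ 9.33032299e-02.
By linearity: E[X] = C(175, 3)·p³ ≈ 877975 · 9.33032299e-02 ≈ 81917.903279.
Since α = 1/2 < 1, p = c/n^{1/2} ≫ 1/n is above the triangle threshold p ~ 1/n. Asymptotically E[X] ~ (c³/6)·n^{3(1−α)} = (6³/6)·n^{1.5} → ∞; triangles are abundant w.h.p.

E[X] ≈ 81917.903279; in regime p = Θ(1/n^{1/2}) E[X] diverges (above the triangle threshold p ~ 1/n).


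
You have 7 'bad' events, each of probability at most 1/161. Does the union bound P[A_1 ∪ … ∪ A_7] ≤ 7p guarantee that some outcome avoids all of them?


Union bound: P[∪_{i=1}^{7} A_i] ≤ Σ_i P[A_i] ≤ 7·p = 7·(1/161) = 1/23.
Numerically: 1/23 ≈ 0.043478.
Is 1/23 < 1? YES.
Since P[∪ A_i] ≤ 1/23 < 1, the complement has P[∩ A_i^c] ≥ 1 − 1/23 = 22/23 > 0, so some outcome avoids every A_i.

7·p = 1/23 ≈ 0.043478; existence CERTIFIED by the union bound.


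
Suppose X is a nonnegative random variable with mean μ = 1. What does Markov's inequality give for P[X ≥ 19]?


μ = E[X] = 1, a = 19.
Markov: P[X ≥ 19] ≤ μ/a = (1)/19 = 1/19.
Numerically: ≈ 0.0526.
(Since a = 19 > μ = 1.0000, the bound 1/19 is < 1 and informative.)

P[X ≥ 19] ≤ 1/19 ≈ 0.0526.


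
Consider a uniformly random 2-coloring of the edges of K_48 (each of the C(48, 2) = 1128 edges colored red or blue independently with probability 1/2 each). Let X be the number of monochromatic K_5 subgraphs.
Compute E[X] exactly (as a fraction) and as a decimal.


Let X = Σ_S X_S over the C(48, 5) = 1712304 subsets S of size 5, where X_S = 1 if the K_5 on S is monochromatic.
For a fixed S, the K_5 on S has C(5, 2) = 10 edges. P[all 10 edges red] = (1/2)^10, and likewise for blue, so P[monochromatic] = 2·(1/2)^10 = 2^{1 − 10} = 1/512.
By linearity: E[X] = C(48, 5) · 2^{1 − 10} = 1712304 · 1/512 = 107019/32.
Numerically: E[X] ≈ 3344.34375.

E[X] = C(48,5)·2^(1−C(5,2)) = 107019/32 ≈ 3344.34375.


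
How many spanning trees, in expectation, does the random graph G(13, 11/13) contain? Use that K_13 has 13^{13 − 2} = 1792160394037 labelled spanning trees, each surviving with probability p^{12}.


K_13 has 13^{13 − 2} = 1792160394037 labelled spanning trees.
For each such spanning tree H, let X_H = 1 if all 12 edges of H are present in G. Then P[X_H = 1] = p^{12} = (11/13)^{12} = 3138428376721/23298085122481.
Summing the indicators: E[X] = Σ_H E[X_H] = 1792160394037 · p^{12} = 1792160394037 · 3138428376721/23298085122481 = 3138428376721/13.
Numerically: E[X] ≈ 2.41e+11.

E[X] = 1792160394037 · (11/13)^{12} = 3138428376721/13 ≈ 2.41e+11.


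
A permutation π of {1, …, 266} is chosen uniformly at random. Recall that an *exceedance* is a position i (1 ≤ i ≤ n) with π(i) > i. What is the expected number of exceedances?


Write X = Σ_{i=1}^{266} X_i, where X_i = 1_{π(i) > i}.
For each fixed i, π(i) is uniform over {1, …, 266} (marginal of a uniform permutation), so P[π(i) > i] = (n − i)/n. Summing: Σ_{i=1}^{266} (n − i)/n = (0 + 1 + … + 265)/266 = 266(266 − 1)/(2·266) = (266 − 1)/2.
Hence E[X] = Σ_{i=1}^{266} (266 − i)/266 = 265/2 ≈ 132.5000.

E[X] = 265/2 = 132.5000.


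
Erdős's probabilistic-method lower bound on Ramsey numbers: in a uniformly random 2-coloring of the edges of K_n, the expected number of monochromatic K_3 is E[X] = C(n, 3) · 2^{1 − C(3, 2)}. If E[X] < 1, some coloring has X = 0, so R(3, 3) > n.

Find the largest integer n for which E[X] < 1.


We need C(n, 3) · 2^{1 − 3} < 1, i.e. C(n, 3) < 2^{3 − 1} = 4.
Check values of n near the boundary:
  n = 3: C(3, 3) = 1; 1 < 4? YES
  n = 4: C(4, 3) = 4; 4 < 4? NO
The largest n with C(n, 3) < 4 is n = 3 (where E[X] = 1/4 ≈ 0.250000). Hence R(3, 3) > 3, i.e. R(3, 3) ≥ 4.

Largest n = 3; hence R(3, 3) > 3.


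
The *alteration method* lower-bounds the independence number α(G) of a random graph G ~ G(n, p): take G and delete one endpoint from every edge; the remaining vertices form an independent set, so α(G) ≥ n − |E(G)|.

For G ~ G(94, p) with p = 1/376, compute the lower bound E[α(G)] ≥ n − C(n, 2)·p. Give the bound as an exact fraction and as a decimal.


E[|E(G)|] = C(94, 2)·p = 4371 · (1/376) = 93/8.
E[α(G)] ≥ n − E[|E(G)|] = 94 − 93/8 = 659/8.
Numerically: ≈ 82.37500.
(This is only a lower bound; the true E[α(G)] may be larger.)

E[α(G)] ≥ 659/8 ≈ 82.37500.


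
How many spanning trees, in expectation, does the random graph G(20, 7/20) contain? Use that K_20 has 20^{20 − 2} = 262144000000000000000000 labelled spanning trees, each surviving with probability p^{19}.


K_20 has 20^{20 − 2} = 262144000000000000000000 labelled spanning trees.
For each such spanning tree H, let X_H = 1 if all 19 edges of H are present in G. Then P[X_H = 1] = p^{19} = (7/20)^{19} = 11398895185373143/5242880000000000000000000.
By linearity of expectation: E[X] = Σ_H E[X_H] = 262144000000000000000000 · p^{19} = 262144000000000000000000 · 11398895185373143/5242880000000000000000000 = 11398895185373143/20.
Numerically: E[X] ≈ 5.69945e+14.

E[X] = 262144000000000000000000 · (7/20)^{19} = 11398895185373143/20 ≈ 5.69945e+14.


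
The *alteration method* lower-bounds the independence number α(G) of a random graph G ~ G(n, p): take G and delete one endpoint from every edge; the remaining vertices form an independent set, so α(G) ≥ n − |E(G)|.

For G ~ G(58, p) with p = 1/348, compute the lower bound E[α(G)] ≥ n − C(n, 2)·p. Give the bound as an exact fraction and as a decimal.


E[|E(G)|] = C(58, 2)·p = 1653 · (1/348) = 19/4.
E[α(G)] ≥ n − E[|E(G)|] = 58 − 19/4 = 213/4.
Numerically: ≈ 53.25000.
(This is only a lower bound; the true E[α(G)] may be larger.)

E[α(G)] ≥ 213/4 ≈ 53.25000.


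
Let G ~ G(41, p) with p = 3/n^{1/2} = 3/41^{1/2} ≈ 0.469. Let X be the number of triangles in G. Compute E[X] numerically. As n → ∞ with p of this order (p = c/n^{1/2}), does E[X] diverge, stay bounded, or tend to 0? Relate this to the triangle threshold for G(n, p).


Number of potential triangles: C(41, 3) = 10660.
Each occurs with probability p³ ≈ (0.469)³ ≈ 1.02846e-01.
By linearity: E[X] = C(41, 3)·p³ ≈ 10660 · 1.02846e-01 ≈ 1096.340.
Since α = 1/2 < 1, p = c/n^{1/2} ≫ 1/n is above the triangle threshold p ~ 1/n. Asymptotically E[X] ~ (c³/6)·n^{3(1−α)} = (3³/6)·n^{1.5} → ∞; triangles are abundant w.h.p.

E[X] ≈ 1096.340; in regime p = Θ(1/n^{1/2}) E[X] diverges (above the triangle threshold p ~ 1/n).


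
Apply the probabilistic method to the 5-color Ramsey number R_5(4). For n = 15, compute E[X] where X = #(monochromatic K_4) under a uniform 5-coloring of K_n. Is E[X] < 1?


E[X] = C(15, 4) · 5^{1 − 6} = 1365 · 5^{−5} = 1365/3125.
As a reduced fraction: E[X] = 273/625 ≈ 0.437.
Is E[X] < 1? YES.
Since E[X] < 1, there exists a 5-coloring of K_{15} with no monochromatic K_4; hence R_5(4) > 15.

E[X] = 273/625 ≈ 0.437; E[X] < 1, so R_5(4) > 15.


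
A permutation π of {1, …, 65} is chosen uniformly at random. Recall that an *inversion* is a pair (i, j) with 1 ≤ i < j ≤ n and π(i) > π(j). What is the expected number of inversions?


Write X = Σ X_I over the C(65, 2) = 2080 pairs i < j, with X_I the indicator of one inversion.
There are 2080 indicators.
For each fixed pair i < j, the values π(i) and π(j) are two distinct elements of {1, …, 65} in uniformly random order; by symmetry P[π(i) > π(j)] = 1/2.
By linearity: E[X] = 2080 · (1/2) = C(65, 2) · (1/2) = 2080/2 = 1040 ≈ 1040.000.

E[X] = 1040 = 1040.000.


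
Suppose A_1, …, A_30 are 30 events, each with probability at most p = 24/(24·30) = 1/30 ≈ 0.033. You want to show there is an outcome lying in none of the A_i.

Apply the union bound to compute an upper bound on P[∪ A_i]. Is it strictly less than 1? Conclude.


Union bound: P[∪_{i=1}^{30} A_i] ≤ Σ_i P[A_i] ≤ 30·p = 30·(1/30) = 1.
Numerically: 1 ≈ 1.000.
Is 1 < 1? NO.
Since the bound 1 is ≥ 1, the union bound is uninformative here; it does NOT by itself certify existence.

30·p = 1 ≈ 1.000; existence NOT certified by the union bound.


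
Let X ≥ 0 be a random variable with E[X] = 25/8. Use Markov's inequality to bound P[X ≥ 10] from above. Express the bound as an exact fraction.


μ = E[X] = 25/8, a = 10.
Markov: P[X ≥ 10] ≤ μ/a = (25/8)/10 = 5/16.
Numerically: ≈ 0.312500.
(Since a = 10 > μ = 3.125000, the bound 5/16 is < 1 and informative.)

P[X ≥ 10] ≤ 5/16 ≈ 0.312500.


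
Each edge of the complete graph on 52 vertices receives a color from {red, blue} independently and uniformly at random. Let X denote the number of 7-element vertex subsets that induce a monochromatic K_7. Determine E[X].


Let X = Σ_S X_S over the C(52, 7) = 133784560 subsets S of size 7, where X_S = 1 if the K_7 on S is monochromatic.
For a fixed S, the K_7 on S has C(7, 2) = 21 edges. P[all 21 edges red] = (1/2)^21, and likewise for blue, so P[monochromatic] = 2·(1/2)^21 = 2^{1 − 21} = 1/1048576.
By linearity of expectation: E[X] = C(52, 7) · 2^{1 − 21} = 133784560 · 1/1048576 = 8361535/65536.
Numerically: E[X] ≈ 127.587.

E[X] = C(52,7)·2^(1−C(7,2)) = 8361535/65536 ≈ 127.587.


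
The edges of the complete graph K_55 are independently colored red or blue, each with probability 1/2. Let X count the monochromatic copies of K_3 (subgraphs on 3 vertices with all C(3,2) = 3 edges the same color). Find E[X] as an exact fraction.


Let X = Σ_S X_S over the C(55, 3) = 26235 subsets S of size 3, where X_S = 1 if the K_3 on S is monochromatic.
For a fixed S, the K_3 on S has C(3, 2) = 3 edges. P[all 3 edges red] = (1/2)^3, and likewise for blue, so P[monochromatic] = 2·(1/2)^3 = 2^{1 − 3} = 1/4.
By linearity of expectation: E[X] = C(55, 3) · 2^{1 − 3} = 26235 · 1/4 = 26235/4.
Numerically: E[X] ≈ 6558.7500.

E[X] = C(55,3)·2^(1−C(3,2)) = 26235/4 ≈ 6558.7500.


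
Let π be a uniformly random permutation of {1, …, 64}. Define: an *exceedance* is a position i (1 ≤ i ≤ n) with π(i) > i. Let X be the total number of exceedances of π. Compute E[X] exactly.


Write X = Σ_{i=1}^{64} X_i, where X_i = 1_{π(i) > i}.
For each fixed i, π(i) is uniform over {1, …, 64} (marginal of a uniform permutation), so P[π(i) > i] = (n − i)/n. Summing: Σ_{i=1}^{64} (n − i)/n = (0 + 1 + … + 63)/64 = 64(64 − 1)/(2·64) = (64 − 1)/2.
Hence E[X] = Σ_{i=1}^{64} (64 − i)/64 = 63/2 ≈ 31.500.

E[X] = 63/2 = 31.500.


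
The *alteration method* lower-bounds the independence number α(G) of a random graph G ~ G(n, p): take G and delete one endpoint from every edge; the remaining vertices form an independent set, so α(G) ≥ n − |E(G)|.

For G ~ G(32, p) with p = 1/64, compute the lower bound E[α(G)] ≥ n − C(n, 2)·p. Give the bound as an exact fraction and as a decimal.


E[|E(G)|] = C(32, 2)·p = 496 · (1/64) = 31/4.
E[α(G)] ≥ n − E[|E(G)|] = 32 − 31/4 = 97/4.
Numerically: ≈ 24.2500.
(This is only a lower bound; the true E[α(G)] may be larger.)

E[α(G)] ≥ 97/4 ≈ 24.2500.


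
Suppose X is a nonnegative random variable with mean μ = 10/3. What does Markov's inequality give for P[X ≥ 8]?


μ = E[X] = 10/3, a = 8.
Markov: P[X ≥ 8] ≤ μ/a = (10/3)/8 = 5/12.
Numerically: ≈ 0.4167.
(Since a = 8 > μ = 3.3333, the bound 5/12 is < 1 and informative.)

P[X ≥ 8] ≤ 5/12 ≈ 0.4167.


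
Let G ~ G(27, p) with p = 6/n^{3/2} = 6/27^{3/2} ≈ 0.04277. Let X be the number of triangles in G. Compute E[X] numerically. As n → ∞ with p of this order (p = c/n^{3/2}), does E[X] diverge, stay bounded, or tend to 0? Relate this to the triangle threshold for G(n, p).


Number of potential triangles: C(27, 3) = 2925.
Each occurs with probability p³ ≈ (0.04277)³ ≈ 7.821982e-05.
By linearity: E[X] = C(27, 3)·p³ ≈ 2925 · 7.821982e-05 ≈ 0.2288.
Since α = 3/2 > 1, p = c/n^{3/2} = o(1/n) is below the triangle threshold p ~ 1/n. Asymptotically E[X] ~ (c³/6)·n^{3(1−α)} = (6³/6)·n^{-1.5} → 0, so by Markov's inequality G has no triangles w.h.p.

E[X] ≈ 0.2288; in regime p = Θ(1/n^{3/2}) E[X] tends to 0 (below the triangle threshold p ~ 1/n).
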